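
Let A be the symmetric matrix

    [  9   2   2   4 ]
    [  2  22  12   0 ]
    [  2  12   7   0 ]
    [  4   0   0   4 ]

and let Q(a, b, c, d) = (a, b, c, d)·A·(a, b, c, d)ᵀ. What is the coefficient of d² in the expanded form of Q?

4

The coefficient of d² is the diagonal entry A[4,4] = 4.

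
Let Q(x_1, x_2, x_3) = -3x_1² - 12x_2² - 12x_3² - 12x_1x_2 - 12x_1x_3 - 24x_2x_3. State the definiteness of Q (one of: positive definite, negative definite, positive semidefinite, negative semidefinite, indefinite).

negative semidefinite

The associated matrix is A = [[-3, -6, -6], [-6, -12, -12], [-6, -12, -12]].
Applying the same elementary operations to the rows and columns of A produces a congruent diagonal matrix with entries -3, 0, 0.
Counting signs: 1 negative, 2 zero.
Hence Q is negative semidefinite.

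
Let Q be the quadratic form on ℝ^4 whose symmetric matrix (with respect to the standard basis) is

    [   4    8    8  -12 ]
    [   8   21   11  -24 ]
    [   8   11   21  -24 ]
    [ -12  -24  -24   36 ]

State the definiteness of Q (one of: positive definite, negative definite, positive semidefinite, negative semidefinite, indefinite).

Symmetric row and column elimination reduces A to a congruent diagonal form with pivots 4, 5, 0, 0.
That gives 2 positive, 2 zero pivots.
Hence Q is positive semidefinite.

positive semidefinite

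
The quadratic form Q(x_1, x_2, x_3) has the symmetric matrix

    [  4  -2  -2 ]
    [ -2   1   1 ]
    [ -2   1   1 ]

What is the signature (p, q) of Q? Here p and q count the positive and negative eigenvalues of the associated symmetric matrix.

Applying the same elementary operations to the rows and columns of A produces a congruent diagonal matrix with entries 4, 0, 0.
That gives 1 positive, 2 zero pivots.

(1, 0)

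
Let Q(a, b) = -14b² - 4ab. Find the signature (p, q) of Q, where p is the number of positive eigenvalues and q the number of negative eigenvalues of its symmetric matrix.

(1, 1)

The symmetric matrix is A = [[0, -2], [-2, -14]].
By Sylvester's law of inertia any congruent diagonalization of A has 1 positive, 1 negative and 0 zero entries.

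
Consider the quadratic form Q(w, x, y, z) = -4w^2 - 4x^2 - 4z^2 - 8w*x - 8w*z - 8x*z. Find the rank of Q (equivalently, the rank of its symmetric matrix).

Write A = [[-4, -4, 0, -4], [-4, -4, 0, -4], [0, 0, 0, 0], [-4, -4, 0, -4]].
Row-reducing A symmetrically gives the diagonal entries -4, 0, 0, 0.
That gives 1 negative, 3 zero pivots.
The rank is the number of nonzero pivots: 1.

1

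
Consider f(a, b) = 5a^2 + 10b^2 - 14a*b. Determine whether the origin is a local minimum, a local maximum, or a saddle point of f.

local minimum

The Hessian at the origin is H = [[10, -14], [-14, 20]].
det H = 10·20 − (-14)² = 4 > 0 and H[1,1] = 10 > 0, so H is positive definite.
Therefore the origin is a local minimum.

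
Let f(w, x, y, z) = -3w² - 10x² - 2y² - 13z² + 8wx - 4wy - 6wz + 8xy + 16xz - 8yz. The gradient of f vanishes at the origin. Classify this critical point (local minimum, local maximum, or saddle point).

local maximum

The Hessian at the origin is H = [[-6, 8, -4, -6], [8, -20, 8, 16], [-4, 8, -4, -8], [-6, 16, -8, -26]].
An LDLᵀ factorisation of H has diagonal entries -6, -28/3, -4/7, -8.
So there are 4 negative pivots.
H is negative definite, so the origin is a strict local maximum.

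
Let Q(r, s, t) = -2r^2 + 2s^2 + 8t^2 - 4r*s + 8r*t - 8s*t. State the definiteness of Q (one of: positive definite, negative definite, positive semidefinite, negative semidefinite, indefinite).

indefinite

Write A = [[-2, -2, 4], [-2, 2, -4], [4, -4, 8]].
Applying the same elementary operations to the rows and columns of A produces a congruent diagonal matrix with entries -2, 4, 0.
Counting signs: 1 positive, 1 negative, 1 zero.
Hence Q is indefinite.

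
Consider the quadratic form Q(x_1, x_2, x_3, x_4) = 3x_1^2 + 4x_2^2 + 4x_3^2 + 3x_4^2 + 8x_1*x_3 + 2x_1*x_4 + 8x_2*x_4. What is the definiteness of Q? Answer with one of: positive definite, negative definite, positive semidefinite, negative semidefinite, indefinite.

indefinite

The symmetric matrix is A = [[3, 0, 4, 1], [0, 4, 0, 4], [4, 0, 4, 0], [1, 4, 0, 3]].
Symmetric row and column elimination reduces A to a congruent diagonal form with pivots 3, 4, -4/3, 0.
Counting signs: 2 positive, 1 negative, 1 zero.
Hence Q is indefinite.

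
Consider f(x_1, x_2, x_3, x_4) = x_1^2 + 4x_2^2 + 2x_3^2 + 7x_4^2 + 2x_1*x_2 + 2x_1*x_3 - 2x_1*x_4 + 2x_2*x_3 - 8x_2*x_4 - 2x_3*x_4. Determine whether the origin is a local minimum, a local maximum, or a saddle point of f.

local minimum

The Hessian at the origin is H = [[2, 2, 2, -2], [2, 8, 2, -8], [2, 2, 4, -2], [-2, -8, -2, 14]].
Symmetric row and column elimination reduces H to a congruent diagonal form with pivots 2, 6, 2, 6.
Counting signs: 4 positive.
H is positive definite, so the origin is a strict local minimum.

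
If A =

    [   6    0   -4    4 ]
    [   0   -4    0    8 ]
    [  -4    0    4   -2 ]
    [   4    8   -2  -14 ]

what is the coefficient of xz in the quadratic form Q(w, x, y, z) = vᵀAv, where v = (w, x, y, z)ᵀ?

The coefficient of xz is A[2,4] + A[4,2] = 2·8 = 16.

16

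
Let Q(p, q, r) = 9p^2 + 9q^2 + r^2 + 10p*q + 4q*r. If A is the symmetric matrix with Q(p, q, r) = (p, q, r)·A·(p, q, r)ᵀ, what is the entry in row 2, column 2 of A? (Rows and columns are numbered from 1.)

9

The coefficient of q^2 in Q is 9, and that is exactly A[2,2].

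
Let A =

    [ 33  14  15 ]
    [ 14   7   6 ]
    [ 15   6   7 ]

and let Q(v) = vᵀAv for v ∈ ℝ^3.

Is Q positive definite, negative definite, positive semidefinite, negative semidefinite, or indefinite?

positive definite

Leading principal minors: Δ_1 = 33, Δ_2 = 35, Δ_3 = 2.
All leading principal minors are positive, so by Sylvester's criterion Q is positive definite.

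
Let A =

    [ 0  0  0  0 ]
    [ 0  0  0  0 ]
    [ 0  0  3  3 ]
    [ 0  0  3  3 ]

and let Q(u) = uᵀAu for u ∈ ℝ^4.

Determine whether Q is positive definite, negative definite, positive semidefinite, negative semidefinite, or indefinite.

positive semidefinite

Congruent diagonalization of A (simultaneous row and column reduction) yields pivots 0, 0, 3, 0.
That gives 1 positive, 3 zero pivots.
Hence Q is positive semidefinite.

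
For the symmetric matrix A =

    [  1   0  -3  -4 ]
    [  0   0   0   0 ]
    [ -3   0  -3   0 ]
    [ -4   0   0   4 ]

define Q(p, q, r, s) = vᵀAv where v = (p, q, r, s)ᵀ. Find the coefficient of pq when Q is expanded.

The coefficient of pq is A[1,2] + A[2,1] = 2·0 = 0.

0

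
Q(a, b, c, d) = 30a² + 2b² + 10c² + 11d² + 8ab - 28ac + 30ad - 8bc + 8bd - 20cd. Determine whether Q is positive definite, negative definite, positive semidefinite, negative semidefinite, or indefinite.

The symmetric matrix of Q is A = [[30, 4, -14, 15], [4, 2, -4, 4], [-14, -4, 10, -10], [15, 4, -10, 11]].
Leading principal minors: Δ_1 = 30, Δ_2 = 44, Δ_3 = 16, Δ_4 = 12.
All leading principal minors are positive, so by Sylvester's criterion Q is positive definite.

positive definite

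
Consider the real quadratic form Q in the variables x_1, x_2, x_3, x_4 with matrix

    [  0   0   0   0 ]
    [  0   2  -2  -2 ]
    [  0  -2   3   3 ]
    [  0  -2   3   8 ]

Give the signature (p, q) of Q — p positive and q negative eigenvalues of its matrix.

(3, 0)

Row-reducing A symmetrically gives the diagonal entries 0, 2, 1, 5.
So there are 3 positive, 1 zero pivots.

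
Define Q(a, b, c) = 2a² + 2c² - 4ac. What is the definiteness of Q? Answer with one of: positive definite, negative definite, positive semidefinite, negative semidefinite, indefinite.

The associated matrix is A = [[2, 0, -2], [0, 0, 0], [-2, 0, 2]].
Row-reducing A symmetrically gives the diagonal entries 2, 0, 0.
Counting signs: 1 positive, 2 zero.
Hence Q is positive semidefinite.

positive semidefinite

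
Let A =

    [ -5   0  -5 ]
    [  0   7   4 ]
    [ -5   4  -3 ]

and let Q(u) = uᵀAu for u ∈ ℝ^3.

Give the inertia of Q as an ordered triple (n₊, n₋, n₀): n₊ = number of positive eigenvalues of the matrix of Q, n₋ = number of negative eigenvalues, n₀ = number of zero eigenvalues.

(1, 2, 0)

Row-reducing A symmetrically gives the diagonal entries -5, 7, -2/7.
That gives 1 positive, 2 negative pivots.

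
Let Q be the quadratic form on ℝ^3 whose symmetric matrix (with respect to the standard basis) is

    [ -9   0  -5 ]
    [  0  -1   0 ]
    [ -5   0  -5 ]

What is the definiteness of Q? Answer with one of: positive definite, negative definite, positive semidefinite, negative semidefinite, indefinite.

negative definite

Leading principal minors: Δ_1 = -9, Δ_2 = 9, Δ_3 = -20.
The signs alternate starting with Δ_1 < 0, so by Sylvester's criterion Q is negative definite.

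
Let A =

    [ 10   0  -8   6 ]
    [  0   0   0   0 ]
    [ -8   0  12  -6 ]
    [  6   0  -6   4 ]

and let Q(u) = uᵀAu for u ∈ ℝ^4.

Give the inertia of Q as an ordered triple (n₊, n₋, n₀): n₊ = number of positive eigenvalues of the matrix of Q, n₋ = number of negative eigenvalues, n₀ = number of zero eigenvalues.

Symmetric row and column elimination reduces A to a congruent diagonal form with pivots 10, 0, 28/5, 1/7.
That gives 3 positive, 1 zero pivots.

(3, 0, 1)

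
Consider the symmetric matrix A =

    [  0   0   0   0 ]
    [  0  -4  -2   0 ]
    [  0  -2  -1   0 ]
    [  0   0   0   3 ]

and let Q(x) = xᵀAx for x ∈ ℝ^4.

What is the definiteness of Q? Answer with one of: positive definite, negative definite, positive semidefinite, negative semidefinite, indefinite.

indefinite

Symmetric row and column elimination reduces A to a congruent diagonal form with pivots 0, -4, 0, 3.
So there are 1 positive, 1 negative, 2 zero pivots.
Hence Q is indefinite.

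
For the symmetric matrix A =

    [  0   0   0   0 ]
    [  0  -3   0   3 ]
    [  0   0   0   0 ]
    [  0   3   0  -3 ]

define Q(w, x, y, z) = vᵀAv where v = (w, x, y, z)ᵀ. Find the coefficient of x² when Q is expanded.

The coefficient of x² is the diagonal entry A[2,2] = -3.

-3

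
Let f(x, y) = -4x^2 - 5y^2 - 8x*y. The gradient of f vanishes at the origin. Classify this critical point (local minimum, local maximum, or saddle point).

The Hessian at the origin is H = [[-8, -8], [-8, -10]].
det H = -8·-10 − (-8)² = 16 > 0 and H[1,1] = -8 < 0, so H is negative definite.
Therefore the origin is a local maximum.

local maximum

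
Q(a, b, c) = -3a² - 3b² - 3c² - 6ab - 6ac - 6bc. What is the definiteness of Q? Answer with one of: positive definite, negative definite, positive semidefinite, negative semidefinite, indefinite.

The associated matrix is A = [[-3, -3, -3], [-3, -3, -3], [-3, -3, -3]].
Row-reducing A symmetrically gives the diagonal entries -3, 0, 0.
That gives 1 negative, 2 zero pivots.
Hence Q is negative semidefinite.

negative semidefinite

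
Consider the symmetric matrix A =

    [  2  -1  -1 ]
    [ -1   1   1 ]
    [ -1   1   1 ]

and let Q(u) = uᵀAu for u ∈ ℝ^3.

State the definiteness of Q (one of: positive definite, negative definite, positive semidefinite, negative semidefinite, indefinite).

Symmetric row and column elimination reduces A to a congruent diagonal form with pivots 2, 1/2, 0.
That gives 2 positive, 1 zero pivots.
Hence Q is positive semidefinite.

positive semidefinite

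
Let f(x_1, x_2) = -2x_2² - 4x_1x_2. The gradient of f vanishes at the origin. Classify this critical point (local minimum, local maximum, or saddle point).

saddle point

The Hessian at the origin is H = [[0, -4], [-4, -4]].
det H = 0·-4 − (-4)² = -16 < 0, so H is indefinite.
Therefore the origin is a saddle point.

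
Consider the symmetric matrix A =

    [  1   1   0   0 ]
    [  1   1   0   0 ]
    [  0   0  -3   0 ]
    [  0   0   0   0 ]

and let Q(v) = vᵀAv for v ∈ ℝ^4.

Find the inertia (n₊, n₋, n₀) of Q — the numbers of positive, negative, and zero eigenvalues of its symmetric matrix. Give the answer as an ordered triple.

Row-reducing A symmetrically gives the diagonal entries 1, 0, -3, 0.
That gives 1 positive, 1 negative, 2 zero pivots.

(1, 1, 2)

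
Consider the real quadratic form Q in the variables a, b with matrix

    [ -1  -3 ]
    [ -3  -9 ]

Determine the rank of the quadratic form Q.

1

Row-reducing A symmetrically gives the diagonal entries -1, 0.
That gives 1 negative, 1 zero pivots.
The rank is the number of nonzero pivots: 1.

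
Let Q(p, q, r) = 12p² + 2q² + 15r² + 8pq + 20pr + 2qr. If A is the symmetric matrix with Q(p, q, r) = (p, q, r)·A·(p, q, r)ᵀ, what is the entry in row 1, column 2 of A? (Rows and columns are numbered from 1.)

4

The coefficient of p·q in Q is 8. For a symmetric A this equals A[1,2] + A[2,1] = 2·A[1,2].
So A[1,2] = 8/2 = 4.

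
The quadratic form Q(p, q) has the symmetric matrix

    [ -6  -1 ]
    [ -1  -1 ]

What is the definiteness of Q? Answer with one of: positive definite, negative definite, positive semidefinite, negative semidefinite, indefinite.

negative definite

Leading principal minors: Δ_1 = -6, Δ_2 = 5.
The signs alternate starting with Δ_1 < 0, so by Sylvester's criterion Q is negative definite.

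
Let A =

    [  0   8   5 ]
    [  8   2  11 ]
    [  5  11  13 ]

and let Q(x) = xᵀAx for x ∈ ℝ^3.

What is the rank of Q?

3

Row reduction of A gives 3 nonzero rows, so rank A = 3.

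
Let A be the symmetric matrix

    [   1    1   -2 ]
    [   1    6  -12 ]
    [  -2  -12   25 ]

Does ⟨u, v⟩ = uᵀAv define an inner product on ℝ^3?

Applying the same elementary operations to the rows and columns of A produces a congruent diagonal matrix with entries 1, 5, 1.
That gives 3 positive pivots.
Hence Q is positive definite.
⟨·,·⟩ is an inner product exactly when A is positive definite.

yes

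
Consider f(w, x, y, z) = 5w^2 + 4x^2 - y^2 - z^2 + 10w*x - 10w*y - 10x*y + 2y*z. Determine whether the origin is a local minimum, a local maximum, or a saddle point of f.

The Hessian at the origin is H = [[10, 10, -10, 0], [10, 8, -10, 0], [-10, -10, -2, 2], [0, 0, 2, -2]].
Applying the same elementary operations to the rows and columns of H produces a congruent diagonal matrix with entries 10, -2, -12, -5/3.
Counting signs: 1 positive, 3 negative.
H is indefinite, so the origin is a saddle point.

saddle point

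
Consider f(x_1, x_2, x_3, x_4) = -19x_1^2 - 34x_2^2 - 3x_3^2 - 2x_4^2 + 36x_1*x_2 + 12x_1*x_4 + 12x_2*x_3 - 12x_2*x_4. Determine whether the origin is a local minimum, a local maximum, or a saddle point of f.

The Hessian at the origin is H = [[-38, 36, 0, 12], [36, -68, 12, -12], [0, 12, -6, 0], [12, -12, 0, -4]].
An LDLᵀ factorisation of H has diagonal entries -38, -644/19, -282/161, -8/47.
So there are 4 negative pivots.
H is negative definite, so the origin is a strict local maximum.

local maximum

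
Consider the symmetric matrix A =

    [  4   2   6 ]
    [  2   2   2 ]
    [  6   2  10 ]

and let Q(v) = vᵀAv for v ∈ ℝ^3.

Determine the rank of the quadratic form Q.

2

Congruent diagonalization of A (simultaneous row and column reduction) yields pivots 4, 1, 0.
So there are 2 positive, 1 zero pivots.
The rank is the number of nonzero pivots: 2.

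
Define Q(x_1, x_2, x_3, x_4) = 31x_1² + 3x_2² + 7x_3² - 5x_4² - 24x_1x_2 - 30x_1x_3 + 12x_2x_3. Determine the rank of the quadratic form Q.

4

The symmetric matrix is A = [[31, -12, -15, 0], [-12, 3, 6, 0], [-15, 6, 7, 0], [0, 0, 0, -5]].
Symmetric row and column elimination reduces A to a congruent diagonal form with pivots 31, -51/31, -4/17, -5.
That gives 1 positive, 3 negative pivots.
The rank is the number of nonzero pivots: 4.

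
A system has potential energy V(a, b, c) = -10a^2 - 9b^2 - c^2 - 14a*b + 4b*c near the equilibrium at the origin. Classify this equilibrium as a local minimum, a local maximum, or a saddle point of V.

The Hessian at the origin is H = [[-20, -14, 0], [-14, -18, 4], [0, 4, -2]].
Applying the same elementary operations to the rows and columns of H produces a congruent diagonal matrix with entries -20, -41/5, -2/41.
So there are 3 negative pivots.
H is negative definite, so the origin is a strict local maximum.

local maximum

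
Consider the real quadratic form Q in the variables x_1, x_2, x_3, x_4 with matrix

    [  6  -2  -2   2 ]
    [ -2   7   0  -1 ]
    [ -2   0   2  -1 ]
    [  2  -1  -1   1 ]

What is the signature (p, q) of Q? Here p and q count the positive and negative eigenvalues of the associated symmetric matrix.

(4, 0)

An LDLᵀ factorisation of A has diagonal entries 6, 19/3, 24/19, 5/24.
So there are 4 positive pivots.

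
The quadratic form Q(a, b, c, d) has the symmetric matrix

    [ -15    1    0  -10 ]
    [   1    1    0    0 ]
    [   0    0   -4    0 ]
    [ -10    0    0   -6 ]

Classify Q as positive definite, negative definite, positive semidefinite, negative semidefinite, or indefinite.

indefinite

Symmetric row and column elimination reduces A to a congruent diagonal form with pivots -15, 16/15, -4, 1/4.
That gives 2 positive, 2 negative pivots.
Hence Q is indefinite.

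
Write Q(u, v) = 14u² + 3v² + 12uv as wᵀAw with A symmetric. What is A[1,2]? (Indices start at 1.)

The coefficient of u·v in Q is 12. For a symmetric A this equals A[1,2] + A[2,1] = 2·A[1,2].
So A[1,2] = 12/2 = 6.

6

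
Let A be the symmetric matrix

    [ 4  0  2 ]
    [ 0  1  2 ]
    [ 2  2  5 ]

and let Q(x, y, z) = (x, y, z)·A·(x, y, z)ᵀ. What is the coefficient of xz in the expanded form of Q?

4

The coefficient of xz is A[1,3] + A[3,1] = 2·2 = 4.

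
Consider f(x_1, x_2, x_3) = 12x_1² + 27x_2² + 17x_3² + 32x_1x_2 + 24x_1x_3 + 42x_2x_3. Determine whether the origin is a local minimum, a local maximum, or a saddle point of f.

local minimum

The Hessian at the origin is H = [[24, 32, 24], [32, 54, 42], [24, 42, 34]].
An LDLᵀ factorisation of H has diagonal entries 24, 34/3, 20/17.
That gives 3 positive pivots.
H is positive definite, so the origin is a strict local minimum.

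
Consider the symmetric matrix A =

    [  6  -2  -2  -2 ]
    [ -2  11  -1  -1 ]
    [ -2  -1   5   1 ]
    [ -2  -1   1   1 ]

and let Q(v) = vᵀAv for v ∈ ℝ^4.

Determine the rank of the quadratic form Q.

Symmetric row and column elimination reduces A to a congruent diagonal form with pivots 6, 31/3, 126/31, 4/63.
So there are 4 positive pivots.
The rank is the number of nonzero pivots: 4.

4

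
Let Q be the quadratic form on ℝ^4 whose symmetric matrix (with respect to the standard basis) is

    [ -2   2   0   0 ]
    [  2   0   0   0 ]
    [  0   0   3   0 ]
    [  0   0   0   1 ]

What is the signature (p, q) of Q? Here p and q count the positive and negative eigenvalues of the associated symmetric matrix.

(3, 1)

An LDLᵀ factorisation of A has diagonal entries -2, 2, 3, 1.
That gives 3 positive, 1 negative pivots.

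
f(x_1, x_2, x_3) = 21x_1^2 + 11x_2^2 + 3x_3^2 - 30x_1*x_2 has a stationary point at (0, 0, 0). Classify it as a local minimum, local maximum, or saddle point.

The Hessian at the origin is H = [[42, -30, 0], [-30, 22, 0], [0, 0, 6]].
Symmetric row and column elimination reduces H to a congruent diagonal form with pivots 42, 4/7, 6.
That gives 3 positive pivots.
H is positive definite, so the origin is a strict local minimum.

local minimum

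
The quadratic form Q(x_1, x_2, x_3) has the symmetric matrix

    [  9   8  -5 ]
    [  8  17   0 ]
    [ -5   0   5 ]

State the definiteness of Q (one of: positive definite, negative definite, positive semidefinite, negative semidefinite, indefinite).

positive definite

Leading principal minors: Δ_1 = 9, Δ_2 = 89, Δ_3 = 20.
All leading principal minors are positive, so by Sylvester's criterion Q is positive definite.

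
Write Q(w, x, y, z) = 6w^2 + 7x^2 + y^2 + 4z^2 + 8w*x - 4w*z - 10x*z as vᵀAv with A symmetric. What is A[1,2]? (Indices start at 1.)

The coefficient of w·x in Q is 8. For a symmetric A this equals A[1,2] + A[2,1] = 2·A[1,2].
So A[1,2] = 8/2 = 4.

4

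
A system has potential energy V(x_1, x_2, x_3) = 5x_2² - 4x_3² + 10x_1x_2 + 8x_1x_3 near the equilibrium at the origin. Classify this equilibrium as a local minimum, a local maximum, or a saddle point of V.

saddle point

The Hessian at the origin is H = [[0, 10, 8], [10, 10, 0], [8, 0, -8]].
H is indefinite, so the origin is a saddle point.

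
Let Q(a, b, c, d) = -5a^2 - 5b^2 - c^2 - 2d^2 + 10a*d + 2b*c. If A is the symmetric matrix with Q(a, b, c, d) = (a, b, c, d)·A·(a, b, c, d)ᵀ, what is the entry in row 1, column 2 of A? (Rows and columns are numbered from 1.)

0

The coefficient of a·b in Q is 0. For a symmetric A this equals A[1,2] + A[2,1] = 2·A[1,2].
So A[1,2] = 0/2 = 0.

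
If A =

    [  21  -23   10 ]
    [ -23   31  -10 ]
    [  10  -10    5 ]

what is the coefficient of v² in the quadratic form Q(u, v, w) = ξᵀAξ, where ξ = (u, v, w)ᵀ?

The coefficient of v² is the diagonal entry A[2,2] = 31.

31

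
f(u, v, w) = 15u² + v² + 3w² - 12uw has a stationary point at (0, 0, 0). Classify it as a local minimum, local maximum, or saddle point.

The Hessian at the origin is H = [[30, 0, -12], [0, 2, 0], [-12, 0, 6]].
Symmetric row and column elimination reduces H to a congruent diagonal form with pivots 30, 2, 6/5.
That gives 3 positive pivots.
H is positive definite, so the origin is a strict local minimum.

local minimum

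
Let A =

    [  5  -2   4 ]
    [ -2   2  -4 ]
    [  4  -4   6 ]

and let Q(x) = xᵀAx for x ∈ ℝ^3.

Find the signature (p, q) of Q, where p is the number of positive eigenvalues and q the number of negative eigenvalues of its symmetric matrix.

Applying the same elementary operations to the rows and columns of A produces a congruent diagonal matrix with entries 5, 6/5, -2.
That gives 2 positive, 1 negative pivots.

(2, 1)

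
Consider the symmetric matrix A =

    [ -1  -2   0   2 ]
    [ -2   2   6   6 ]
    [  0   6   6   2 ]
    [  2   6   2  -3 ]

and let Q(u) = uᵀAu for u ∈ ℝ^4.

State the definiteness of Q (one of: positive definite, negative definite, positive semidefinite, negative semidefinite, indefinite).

Symmetric row and column elimination reduces A to a congruent diagonal form with pivots -1, 6, 0, 1/3.
That gives 2 positive, 1 negative, 1 zero pivots.
Hence Q is indefinite.

indefinite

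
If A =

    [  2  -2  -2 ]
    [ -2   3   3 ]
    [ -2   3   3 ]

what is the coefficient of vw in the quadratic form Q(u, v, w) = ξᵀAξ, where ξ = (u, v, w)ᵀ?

6

The coefficient of vw is A[2,3] + A[3,2] = 2·3 = 6.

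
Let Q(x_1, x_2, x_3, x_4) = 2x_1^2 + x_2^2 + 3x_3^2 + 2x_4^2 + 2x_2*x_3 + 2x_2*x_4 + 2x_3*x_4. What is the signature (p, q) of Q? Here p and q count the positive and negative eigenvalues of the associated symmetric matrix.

(4, 0)

Write A = [[2, 0, 0, 0], [0, 1, 1, 1], [0, 1, 3, 1], [0, 1, 1, 2]].
Congruent diagonalization of A (simultaneous row and column reduction) yields pivots 2, 1, 2, 1.
So there are 4 positive pivots.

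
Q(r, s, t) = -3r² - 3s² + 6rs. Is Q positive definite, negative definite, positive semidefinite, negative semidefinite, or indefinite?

The symmetric matrix is A = [[-3, 3, 0], [3, -3, 0], [0, 0, 0]].
Applying the same elementary operations to the rows and columns of A produces a congruent diagonal matrix with entries -3, 0, 0.
That gives 1 negative, 2 zero pivots.
Hence Q is negative semidefinite.

negative semidefinite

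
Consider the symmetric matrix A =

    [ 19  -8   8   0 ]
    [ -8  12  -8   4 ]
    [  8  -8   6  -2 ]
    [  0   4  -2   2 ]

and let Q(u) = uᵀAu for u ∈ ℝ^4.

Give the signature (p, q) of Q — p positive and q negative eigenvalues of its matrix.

Symmetric row and column elimination reduces A to a congruent diagonal form with pivots 19, 164/19, 6/41, 0.
That gives 3 positive, 1 zero pivots.

(3, 0)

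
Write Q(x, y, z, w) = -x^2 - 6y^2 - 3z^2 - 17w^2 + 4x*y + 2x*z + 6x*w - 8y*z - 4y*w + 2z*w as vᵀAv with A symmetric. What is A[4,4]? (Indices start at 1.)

The coefficient of w^2 in Q is -17, and that is exactly A[4,4].

-17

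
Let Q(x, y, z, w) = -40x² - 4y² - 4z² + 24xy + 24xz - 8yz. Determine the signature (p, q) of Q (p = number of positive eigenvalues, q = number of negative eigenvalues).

(0, 2)

The symmetric matrix is A = [[-40, 12, 12, 0], [12, -4, -4, 0], [12, -4, -4, 0], [0, 0, 0, 0]].
Symmetric row and column elimination reduces A to a congruent diagonal form with pivots -40, -2/5, 0, 0.
Counting signs: 2 negative, 2 zero.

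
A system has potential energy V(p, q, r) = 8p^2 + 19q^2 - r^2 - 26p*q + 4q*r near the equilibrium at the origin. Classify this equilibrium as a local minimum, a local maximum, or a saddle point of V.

saddle point

The Hessian at the origin is H = [[16, -26, 0], [-26, 38, 4], [0, 4, -2]].
An LDLᵀ factorisation of H has diagonal entries 16, -17/4, 30/17.
Counting signs: 2 positive, 1 negative.
H is indefinite, so the origin is a saddle point.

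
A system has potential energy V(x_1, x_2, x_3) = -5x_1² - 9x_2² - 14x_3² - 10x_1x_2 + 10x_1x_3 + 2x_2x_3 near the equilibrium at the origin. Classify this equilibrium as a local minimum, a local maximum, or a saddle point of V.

The Hessian at the origin is H = [[-10, -10, 10], [-10, -18, 2], [10, 2, -28]].
Congruent diagonalization of H (simultaneous row and column reduction) yields pivots -10, -8, -10.
So there are 3 negative pivots.
H is negative definite, so the origin is a strict local maximum.

local maximum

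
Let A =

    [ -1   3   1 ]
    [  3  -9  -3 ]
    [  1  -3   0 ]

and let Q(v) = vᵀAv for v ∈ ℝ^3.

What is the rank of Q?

Congruent diagonalization of A (simultaneous row and column reduction) yields pivots -1, 0, 1.
That gives 1 positive, 1 negative, 1 zero pivots.
The rank is the number of nonzero pivots: 2.

2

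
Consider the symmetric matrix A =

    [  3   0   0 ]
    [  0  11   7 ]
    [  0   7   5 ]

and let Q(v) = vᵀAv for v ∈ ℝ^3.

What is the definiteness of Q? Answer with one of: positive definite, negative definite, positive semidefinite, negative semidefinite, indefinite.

positive definite

An LDLᵀ factorisation of A has diagonal entries 3, 11, 6/11.
So there are 3 positive pivots.
Hence Q is positive definite.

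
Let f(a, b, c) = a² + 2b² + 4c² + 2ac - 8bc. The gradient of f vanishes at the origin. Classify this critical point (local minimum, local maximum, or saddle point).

The Hessian at the origin is H = [[2, 0, 2], [0, 4, -8], [2, -8, 8]].
Congruent diagonalization of H (simultaneous row and column reduction) yields pivots 2, 4, -10.
Counting signs: 2 positive, 1 negative.
H is indefinite, so the origin is a saddle point.

saddle point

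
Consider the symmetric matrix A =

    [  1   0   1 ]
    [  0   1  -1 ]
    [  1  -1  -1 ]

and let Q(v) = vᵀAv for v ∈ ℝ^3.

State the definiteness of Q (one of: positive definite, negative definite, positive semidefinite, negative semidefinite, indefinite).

Symmetric row and column elimination reduces A to a congruent diagonal form with pivots 1, 1, -3.
That gives 2 positive, 1 negative pivots.
Hence Q is indefinite.

indefinite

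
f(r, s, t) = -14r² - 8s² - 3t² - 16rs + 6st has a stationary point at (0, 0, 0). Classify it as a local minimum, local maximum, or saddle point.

The Hessian at the origin is H = [[-28, -16, 0], [-16, -16, 6], [0, 6, -6]].
An LDLᵀ factorisation of H has diagonal entries -28, -48/7, -3/4.
That gives 3 negative pivots.
H is negative definite, so the origin is a strict local maximum.

local maximum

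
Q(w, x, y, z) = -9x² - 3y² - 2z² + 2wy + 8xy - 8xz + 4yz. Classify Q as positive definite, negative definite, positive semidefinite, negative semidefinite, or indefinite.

The symmetric matrix is A = [[0, 0, 1, 0], [0, -9, 4, -4], [1, 4, -3, 2], [0, -4, 2, -2]].
A is congruent to a diagonal matrix with 1 positive, 3 negative and 0 zero entries, so Q is indefinite.

indefinite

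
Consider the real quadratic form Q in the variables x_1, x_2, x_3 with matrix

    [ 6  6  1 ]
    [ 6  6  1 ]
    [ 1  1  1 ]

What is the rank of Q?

Symmetric row and column elimination reduces A to a congruent diagonal form with pivots 6, 0, 5/6.
So there are 2 positive, 1 zero pivots.
The rank is the number of nonzero pivots: 2.

2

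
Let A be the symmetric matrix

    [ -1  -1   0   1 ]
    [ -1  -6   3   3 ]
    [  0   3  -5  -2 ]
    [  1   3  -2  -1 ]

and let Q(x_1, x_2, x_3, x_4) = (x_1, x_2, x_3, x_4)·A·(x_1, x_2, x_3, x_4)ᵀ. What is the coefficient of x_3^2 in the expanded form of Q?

The coefficient of x_3^2 is the diagonal entry A[3,3] = -5.

-5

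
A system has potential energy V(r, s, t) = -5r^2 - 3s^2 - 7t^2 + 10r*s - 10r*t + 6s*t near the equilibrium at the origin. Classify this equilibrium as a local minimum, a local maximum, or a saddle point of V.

The Hessian at the origin is H = [[-10, 10, -10], [10, -6, 6], [-10, 6, -14]].
Applying the same elementary operations to the rows and columns of H produces a congruent diagonal matrix with entries -10, 4, -8.
Counting signs: 1 positive, 2 negative.
H is indefinite, so the origin is a saddle point.

saddle point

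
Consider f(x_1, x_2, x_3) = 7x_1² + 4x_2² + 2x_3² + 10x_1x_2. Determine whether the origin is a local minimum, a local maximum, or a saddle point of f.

local minimum

The Hessian at the origin is H = [[14, 10, 0], [10, 8, 0], [0, 0, 4]].
Row-reducing H symmetrically gives the diagonal entries 14, 6/7, 4.
So there are 3 positive pivots.
H is positive definite, so the origin is a strict local minimum.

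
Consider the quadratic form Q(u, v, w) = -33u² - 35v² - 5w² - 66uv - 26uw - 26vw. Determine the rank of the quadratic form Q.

The symmetric matrix is A = [[-33, -33, -13], [-33, -35, -13], [-13, -13, -5]].
Congruent diagonalization of A (simultaneous row and column reduction) yields pivots -33, -2, 4/33.
That gives 1 positive, 2 negative pivots.
The rank is the number of nonzero pivots: 3.

3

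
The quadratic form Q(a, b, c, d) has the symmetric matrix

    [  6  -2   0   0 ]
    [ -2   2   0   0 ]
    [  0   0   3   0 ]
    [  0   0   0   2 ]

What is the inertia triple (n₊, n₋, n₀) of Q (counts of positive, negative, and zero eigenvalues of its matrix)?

An LDLᵀ factorisation of A has diagonal entries 6, 4/3, 3, 2.
Counting signs: 4 positive.

(4, 0, 0)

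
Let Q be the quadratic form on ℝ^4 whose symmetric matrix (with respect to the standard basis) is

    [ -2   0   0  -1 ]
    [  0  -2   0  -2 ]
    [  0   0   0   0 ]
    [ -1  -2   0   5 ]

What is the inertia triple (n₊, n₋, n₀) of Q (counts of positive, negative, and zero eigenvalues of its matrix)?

(1, 2, 1)

Row-reducing A symmetrically gives the diagonal entries -2, -2, 0, 15/2.
Counting signs: 1 positive, 2 negative, 1 zero.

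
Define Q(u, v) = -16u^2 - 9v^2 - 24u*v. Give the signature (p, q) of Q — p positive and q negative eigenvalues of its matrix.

(0, 1)

Write A = [[-16, -12], [-12, -9]].
Applying the same elementary operations to the rows and columns of A produces a congruent diagonal matrix with entries -16, 0.
That gives 1 negative, 1 zero pivots.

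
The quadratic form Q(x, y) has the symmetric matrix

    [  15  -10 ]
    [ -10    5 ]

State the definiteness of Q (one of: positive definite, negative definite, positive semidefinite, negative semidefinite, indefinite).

indefinite

Row-reducing A symmetrically gives the diagonal entries 15, -5/3.
Counting signs: 1 positive, 1 negative.
Hence Q is indefinite.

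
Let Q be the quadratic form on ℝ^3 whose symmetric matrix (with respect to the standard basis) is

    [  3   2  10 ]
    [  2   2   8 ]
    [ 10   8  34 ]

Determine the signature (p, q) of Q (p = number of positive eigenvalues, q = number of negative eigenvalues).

An LDLᵀ factorisation of A has diagonal entries 3, 2/3, -2.
Counting signs: 2 positive, 1 negative.

(2, 1)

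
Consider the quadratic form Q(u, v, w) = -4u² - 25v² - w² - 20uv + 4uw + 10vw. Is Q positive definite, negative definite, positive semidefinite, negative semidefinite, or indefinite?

negative semidefinite

The symmetric matrix is A = [[-4, -10, 2], [-10, -25, 5], [2, 5, -1]].
Congruent diagonalization of A (simultaneous row and column reduction) yields pivots -4, 0, 0.
Counting signs: 1 negative, 2 zero.
Hence Q is negative semidefinite.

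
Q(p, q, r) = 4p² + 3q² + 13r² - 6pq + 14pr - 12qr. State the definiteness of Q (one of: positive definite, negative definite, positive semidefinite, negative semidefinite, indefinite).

The associated matrix is A = [[4, -3, 7], [-3, 3, -6], [7, -6, 13]].
Row-reducing A symmetrically gives the diagonal entries 4, 3/4, 0.
So there are 2 positive, 1 zero pivots.
Hence Q is positive semidefinite.

positive semidefinite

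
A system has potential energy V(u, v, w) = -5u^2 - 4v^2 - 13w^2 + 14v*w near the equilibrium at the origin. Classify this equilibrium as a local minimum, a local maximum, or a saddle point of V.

The Hessian at the origin is H = [[-10, 0, 0], [0, -8, 14], [0, 14, -26]].
Applying the same elementary operations to the rows and columns of H produces a congruent diagonal matrix with entries -10, -8, -3/2.
That gives 3 negative pivots.
H is negative definite, so the origin is a strict local maximum.

local maximum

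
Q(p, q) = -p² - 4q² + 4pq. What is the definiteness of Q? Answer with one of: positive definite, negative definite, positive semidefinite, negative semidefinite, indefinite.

negative semidefinite

The symmetric matrix of Q is [[-1, 2], [2, -4]].
For the 2×2 matrix [[-1, 2], [2, -4]]: det = -1·-4 − (2)² = 0, trace = -5.
det = 0 so one eigenvalue is zero; the form is semidefinite with the sign of the trace.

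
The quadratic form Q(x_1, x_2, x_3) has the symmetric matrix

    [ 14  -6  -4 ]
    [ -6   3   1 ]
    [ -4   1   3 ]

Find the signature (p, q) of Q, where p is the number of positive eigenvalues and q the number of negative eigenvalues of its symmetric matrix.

Row-reducing A symmetrically gives the diagonal entries 14, 3/7, 2/3.
That gives 3 positive pivots.

(3, 0)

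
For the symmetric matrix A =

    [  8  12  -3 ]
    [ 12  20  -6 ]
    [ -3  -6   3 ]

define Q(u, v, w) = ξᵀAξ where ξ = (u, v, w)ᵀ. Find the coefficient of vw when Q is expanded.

-12

The coefficient of vw is A[2,3] + A[3,2] = 2·(-6) = -12.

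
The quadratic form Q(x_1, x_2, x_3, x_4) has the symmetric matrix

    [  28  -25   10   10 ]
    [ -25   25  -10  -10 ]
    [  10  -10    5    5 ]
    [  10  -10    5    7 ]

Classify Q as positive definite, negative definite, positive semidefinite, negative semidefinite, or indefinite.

Row-reducing A symmetrically gives the diagonal entries 28, 75/28, 1, 2.
Counting signs: 4 positive.
Hence Q is positive definite.

positive definite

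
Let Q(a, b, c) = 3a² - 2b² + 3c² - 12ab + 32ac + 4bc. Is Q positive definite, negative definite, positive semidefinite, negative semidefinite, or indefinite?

indefinite

The symmetric matrix is A = [[3, -6, 16], [-6, -2, 2], [16, 2, 3]].
An LDLᵀ factorisation of A has diagonal entries 3, -14, 5/21.
Counting signs: 2 positive, 1 negative.
Hence Q is indefinite.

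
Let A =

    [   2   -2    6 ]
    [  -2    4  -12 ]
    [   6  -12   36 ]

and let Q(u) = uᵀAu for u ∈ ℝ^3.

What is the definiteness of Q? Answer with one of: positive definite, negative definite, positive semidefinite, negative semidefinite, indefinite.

Applying the same elementary operations to the rows and columns of A produces a congruent diagonal matrix with entries 2, 2, 0.
That gives 2 positive, 1 zero pivots.
Hence Q is positive semidefinite.

positive semidefinite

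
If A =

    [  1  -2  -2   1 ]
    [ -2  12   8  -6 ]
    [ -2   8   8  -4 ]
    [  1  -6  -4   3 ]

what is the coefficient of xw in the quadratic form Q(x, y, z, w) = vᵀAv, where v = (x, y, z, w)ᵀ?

2

The coefficient of xw is A[1,4] + A[4,1] = 2·1 = 2.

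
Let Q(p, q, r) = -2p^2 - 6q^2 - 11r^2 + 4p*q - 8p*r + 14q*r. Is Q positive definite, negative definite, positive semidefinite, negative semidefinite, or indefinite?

The symmetric matrix is A = [[-2, 2, -4], [2, -6, 7], [-4, 7, -11]].
Congruent diagonalization of A (simultaneous row and column reduction) yields pivots -2, -4, -3/4.
That gives 3 negative pivots.
Hence Q is negative definite.

negative definite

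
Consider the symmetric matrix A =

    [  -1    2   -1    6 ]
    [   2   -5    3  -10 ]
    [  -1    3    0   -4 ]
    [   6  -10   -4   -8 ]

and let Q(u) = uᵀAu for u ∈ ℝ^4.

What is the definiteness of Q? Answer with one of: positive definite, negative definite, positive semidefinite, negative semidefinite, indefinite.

Applying the same elementary operations to the rows and columns of A produces a congruent diagonal matrix with entries -1, -1, 2, 0.
So there are 1 positive, 2 negative, 1 zero pivots.
Hence Q is indefinite.

indefinite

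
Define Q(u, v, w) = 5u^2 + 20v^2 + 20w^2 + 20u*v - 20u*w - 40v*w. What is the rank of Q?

Write A = [[5, 10, -10], [10, 20, -20], [-10, -20, 20]].
Row-reducing A symmetrically gives the diagonal entries 5, 0, 0.
Counting signs: 1 positive, 2 zero.
The rank is the number of nonzero pivots: 1.

1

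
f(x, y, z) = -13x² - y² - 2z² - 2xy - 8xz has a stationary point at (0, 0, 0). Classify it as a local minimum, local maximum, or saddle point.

local maximum

The Hessian at the origin is H = [[-26, -2, -8], [-2, -2, 0], [-8, 0, -4]].
Congruent diagonalization of H (simultaneous row and column reduction) yields pivots -26, -24/13, -4/3.
Counting signs: 3 negative.
H is negative definite, so the origin is a strict local maximum.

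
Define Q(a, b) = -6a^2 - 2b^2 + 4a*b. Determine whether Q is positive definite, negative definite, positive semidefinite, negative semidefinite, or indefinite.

The symmetric matrix of Q is [[-6, 2], [2, -2]].
For the 2×2 matrix [[-6, 2], [2, -2]]: det = -6·-2 − (2)² = 8, trace = -8.
det > 0 so both eigenvalues share the sign of the trace; trace = -8 < 0 ⇒ both negative.

negative definite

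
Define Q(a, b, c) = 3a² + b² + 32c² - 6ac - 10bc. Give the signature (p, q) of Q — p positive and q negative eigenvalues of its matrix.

(3, 0)

The associated matrix is A = [[3, 0, -3], [0, 1, -5], [-3, -5, 32]].
Congruent diagonalization of A (simultaneous row and column reduction) yields pivots 3, 1, 4.
Counting signs: 3 positive.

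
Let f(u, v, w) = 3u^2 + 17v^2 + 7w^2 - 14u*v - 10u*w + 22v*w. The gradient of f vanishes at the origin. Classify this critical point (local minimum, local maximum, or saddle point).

saddle point

The Hessian at the origin is H = [[6, -14, -10], [-14, 34, 22], [-10, 22, 14]].
Symmetric row and column elimination reduces H to a congruent diagonal form with pivots 6, 4/3, -4.
That gives 2 positive, 1 negative pivots.
H is indefinite, so the origin is a saddle point.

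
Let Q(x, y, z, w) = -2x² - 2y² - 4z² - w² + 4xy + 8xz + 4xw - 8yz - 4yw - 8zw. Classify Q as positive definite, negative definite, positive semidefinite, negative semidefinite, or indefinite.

indefinite

The symmetric matrix is A = [[-2, 2, 4, 2], [2, -2, -4, -2], [4, -4, -4, -4], [2, -2, -4, -1]].
Congruent diagonalization of A (simultaneous row and column reduction) yields pivots -2, 0, 4, 1.
Counting signs: 2 positive, 1 negative, 1 zero.
Hence Q is indefinite.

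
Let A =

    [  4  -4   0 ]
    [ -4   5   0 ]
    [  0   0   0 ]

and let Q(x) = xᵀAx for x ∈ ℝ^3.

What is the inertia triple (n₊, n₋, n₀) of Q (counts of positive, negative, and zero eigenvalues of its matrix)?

Congruent diagonalization of A (simultaneous row and column reduction) yields pivots 4, 1, 0.
So there are 2 positive, 1 zero pivots.

(2, 0, 1)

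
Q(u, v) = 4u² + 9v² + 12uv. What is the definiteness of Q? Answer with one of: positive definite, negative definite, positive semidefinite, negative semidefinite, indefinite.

positive semidefinite

The symmetric matrix is A = [[4, 6], [6, 9]].
Symmetric row and column elimination reduces A to a congruent diagonal form with pivots 4, 0.
So there are 1 positive, 1 zero pivots.
Hence Q is positive semidefinite.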